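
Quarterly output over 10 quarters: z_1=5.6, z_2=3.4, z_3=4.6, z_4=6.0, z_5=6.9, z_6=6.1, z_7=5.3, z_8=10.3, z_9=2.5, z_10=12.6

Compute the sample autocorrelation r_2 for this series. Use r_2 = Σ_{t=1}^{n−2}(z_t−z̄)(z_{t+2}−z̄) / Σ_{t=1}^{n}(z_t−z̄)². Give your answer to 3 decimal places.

0.344

Mean z̄ = (5.6 + 3.4 + 4.6 + 6.0 + 6.9 + 6.1 + 5.3 + 10.3 + 2.5 + 12.6)/10 = 6.3300
Numerator Σ_{t=1}^{8}(z_t−z̄)(z_{t+2}−z̄) = 28.6562
Denominator Σ(z_t−z̄)² = 83.4010
r_2 = 28.6562 / 83.4010 = 0.344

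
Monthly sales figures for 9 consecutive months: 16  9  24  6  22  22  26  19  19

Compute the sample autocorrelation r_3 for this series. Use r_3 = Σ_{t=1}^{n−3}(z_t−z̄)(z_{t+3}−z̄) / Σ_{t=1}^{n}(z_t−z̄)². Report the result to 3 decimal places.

-0.208

Mean z̄ = (16 + 9 + 24 + 6 + 22 + 22 + 26 + 19 + 19)/9 = 18.1111
Numerator Σ_{t=1}^{6}(z_t−z̄)(z_{t+3}−z̄) = -75.5926
Denominator Σ(z_t−z̄)² = 362.8889
r_3 = -75.5926 / 362.8889 = -0.208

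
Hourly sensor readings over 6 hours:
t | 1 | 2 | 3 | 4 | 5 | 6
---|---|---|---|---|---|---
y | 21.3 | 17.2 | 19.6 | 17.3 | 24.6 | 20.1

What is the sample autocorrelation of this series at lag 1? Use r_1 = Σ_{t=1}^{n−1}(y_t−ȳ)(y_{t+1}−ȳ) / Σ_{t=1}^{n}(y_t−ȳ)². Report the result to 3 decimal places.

Mean ȳ = (21.3 + 17.2 + 19.6 + 17.3 + 24.6 + 20.1)/6 = 20.0167
Σ(y_t−ȳ)(y_{t+1}−ȳ) = (-3.6147) + (1.1736) + (1.1319) + (-12.4514) + (0.3819) = -13.3786
Denominator Σ(y_t−ȳ)² = 38.1483
r_1 = -13.3786 / 38.1483 = -0.351

-0.351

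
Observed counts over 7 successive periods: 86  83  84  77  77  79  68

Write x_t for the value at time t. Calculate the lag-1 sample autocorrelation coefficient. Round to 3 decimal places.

Mean x̄ = (86 + 83 + 84 + 77 + 77 + 79 + 68)/7 = 79.1429
Deviations from mean: 6.8571, 3.8571, 4.8571, -2.1429, -2.1429, -0.1429, -11.1429
Numerator Σ_{t=1}^{6}(x_t−x̄)(x_{t+1}−x̄) = 41.2653
Denominator Σ(x_t−x̄)² = 218.8571
r_1 = 41.2653 / 218.8571 = 0.189

0.189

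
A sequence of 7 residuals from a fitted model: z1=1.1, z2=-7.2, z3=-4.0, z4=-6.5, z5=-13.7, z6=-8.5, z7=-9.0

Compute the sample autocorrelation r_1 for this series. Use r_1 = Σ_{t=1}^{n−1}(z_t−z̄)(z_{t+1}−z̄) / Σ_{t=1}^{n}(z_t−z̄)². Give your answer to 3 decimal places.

Mean z̄ = (1.1 − 7.2 − 4.0 − 6.5 − 13.7 − 8.5 − 9.0)/7 = -6.8286
Deviations from mean: 7.9286, -0.3714, 2.8286, 0.3286, -6.8714, -1.6714, -2.1714
Σ(z_t−z̄)(z_{t+1}−z̄) = (-2.9449) + (-1.0506) + (0.9294) + (-2.2578) + (11.4851) + (3.6294) = 9.7906
Denominator Σ(z_t−z̄)² = 125.8343
r_1 = 9.7906 / 125.8343 = 0.078

0.078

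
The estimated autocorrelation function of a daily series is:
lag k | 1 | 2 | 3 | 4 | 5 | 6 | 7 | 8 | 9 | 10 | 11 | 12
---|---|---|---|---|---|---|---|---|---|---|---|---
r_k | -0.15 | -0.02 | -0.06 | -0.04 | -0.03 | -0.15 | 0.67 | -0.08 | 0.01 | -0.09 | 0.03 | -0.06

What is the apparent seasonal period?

The largest autocorrelation is r_7 = 0.67; the remaining lags stay at or below 0.03.
The dominant spike at lag 7 indicates a seasonal period of 7.

7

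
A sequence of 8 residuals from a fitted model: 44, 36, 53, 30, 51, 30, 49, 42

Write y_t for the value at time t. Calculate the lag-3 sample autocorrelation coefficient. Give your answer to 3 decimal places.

Mean ȳ = (44 + 36 + 53 + 30 + 51 + 30 + 49 + 42)/8 = 41.8750
Deviations from mean: 2.1250, -5.8750, 11.1250, -11.8750, 9.1250, -11.8750, 7.1250, 0.1250
Numerator Σ_{t=1}^{5}(y_t−ȳ)(y_{t+3}−ȳ) = -294.4219
Denominator Σ(y_t−ȳ)² = 578.8750
r_3 = -294.4219 / 578.8750 = -0.509

-0.509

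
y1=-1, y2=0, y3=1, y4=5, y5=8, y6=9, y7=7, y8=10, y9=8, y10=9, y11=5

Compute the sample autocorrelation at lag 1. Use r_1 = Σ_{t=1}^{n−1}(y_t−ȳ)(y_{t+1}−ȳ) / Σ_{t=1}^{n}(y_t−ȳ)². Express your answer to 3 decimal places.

Mean ȳ = (-1 + 0 + 1 + 5 + 8 + 9 + 7 + 10 + 8 + 9 + 5)/11 = 5.5455
Numerator Σ_{t=1}^{10}(y_t−ȳ)(y_{t+1}−ȳ) = 100.1570
Denominator Σ(y_t−ȳ)² = 152.7273
r_1 = 100.1570 / 152.7273 = 0.656

0.656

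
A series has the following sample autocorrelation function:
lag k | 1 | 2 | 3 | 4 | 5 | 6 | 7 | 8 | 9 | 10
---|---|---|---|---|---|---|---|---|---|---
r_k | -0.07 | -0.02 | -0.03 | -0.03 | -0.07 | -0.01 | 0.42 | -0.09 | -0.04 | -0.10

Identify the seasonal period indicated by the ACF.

The largest autocorrelation is r_7 = 0.42; the remaining lags stay at or below -0.01.
The dominant spike at lag 7 indicates a seasonal period of 7.

7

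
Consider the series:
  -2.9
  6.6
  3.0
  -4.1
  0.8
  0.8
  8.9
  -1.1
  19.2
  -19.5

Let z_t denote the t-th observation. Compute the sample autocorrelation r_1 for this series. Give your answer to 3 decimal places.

Mean z̄ = (-2.9 + 6.6 + 3.0 − 4.1 + 0.8 + 0.8 + 8.9 − 1.1 + 19.2 − 19.5)/10 = 1.1700
Numerator Σ_{t=1}^{9}(z_t−z̄)(z_{t+1}−z̄) = -453.7359
Denominator Σ(z_t−z̄)² = 894.6810
r_1 = -453.7359 / 894.6810 = -0.507

-0.507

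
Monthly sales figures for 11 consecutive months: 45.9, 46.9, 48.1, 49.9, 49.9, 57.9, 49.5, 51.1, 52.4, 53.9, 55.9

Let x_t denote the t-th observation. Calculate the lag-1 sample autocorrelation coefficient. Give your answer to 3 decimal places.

0.272

Mean x̄ = (45.9 + 46.9 + 48.1 + 49.9 + 49.9 + 57.9 + 49.5 + 51.1 + 52.4 + 53.9 + 55.9)/11 = 51.0364
Numerator Σ_{t=1}^{10}(x_t−x̄)(x_{t+1}−x̄) = 37.4969
Denominator Σ(x_t−x̄)² = 137.8855
r_1 = 37.4969 / 137.8855 = 0.272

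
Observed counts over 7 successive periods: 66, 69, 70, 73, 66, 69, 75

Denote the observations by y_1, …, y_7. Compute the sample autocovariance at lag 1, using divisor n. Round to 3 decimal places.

-1.420

Mean ȳ = (66 + 69 + 70 + 73 + 66 + 69 + 75)/7 = 69.7143
Σ_{t=1}^{6}(y_t−ȳ)(y_{t+1}−ȳ) = -9.9388
γ_1 = -9.9388 / 7 = -1.420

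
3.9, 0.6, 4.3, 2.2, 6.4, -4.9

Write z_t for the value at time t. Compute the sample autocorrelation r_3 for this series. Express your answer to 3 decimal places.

-0.278

Mean z̄ = (3.9 + 0.6 + 4.3 + 2.2 + 6.4 − 4.9)/6 = 2.0833
Deviations from mean: 1.8167, -1.4833, 2.2167, 0.1167, 4.3167, -6.9833
Σ(z_t−z̄)(z_{t+3}−z̄) = (0.2119) + (-6.4031) + (-15.4797) = -21.6708
Denominator Σ(z_t−z̄)² = 77.8283
r_3 = -21.6708 / 77.8283 = -0.278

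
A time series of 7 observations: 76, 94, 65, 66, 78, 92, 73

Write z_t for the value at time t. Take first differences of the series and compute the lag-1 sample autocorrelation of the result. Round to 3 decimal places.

First differences Δz: 18, -29, 1, 12, 14, -19
Mean of differences = -0.5000
Numerator Σ(Δz_t−Δz̄)(Δz_{t+1}−Δz̄) = -638.2500
Denominator Σ(Δz_t−Δz̄)² = 1865.5000
r_1(Δz) = -638.2500 / 1865.5000 = -0.342

-0.342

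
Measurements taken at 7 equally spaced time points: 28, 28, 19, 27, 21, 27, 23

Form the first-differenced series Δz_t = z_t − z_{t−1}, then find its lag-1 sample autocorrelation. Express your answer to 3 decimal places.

-0.793

First differences Δz: 0, -9, 8, -6, 6, -4
Mean of differences = -0.8333
Numerator Σ(Δz_t−Δz̄)(Δz_{t+1}−Δz̄) = -181.5278
Denominator Σ(Δz_t−Δz̄)² = 228.8333
r_1(Δz) = -181.5278 / 228.8333 = -0.793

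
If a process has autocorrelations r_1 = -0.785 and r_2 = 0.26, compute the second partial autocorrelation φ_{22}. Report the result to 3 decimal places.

φ_{22} = (r_2 − r_1²) / (1 − r_1²)
r_1² = (-0.785)² = 0.616225
Numerator = 0.26 − 0.6162 = -0.3562; denominator = 1 − 0.6162 = 0.3838
φ_{22} = -0.3562 / 0.3838 = -0.928

-0.928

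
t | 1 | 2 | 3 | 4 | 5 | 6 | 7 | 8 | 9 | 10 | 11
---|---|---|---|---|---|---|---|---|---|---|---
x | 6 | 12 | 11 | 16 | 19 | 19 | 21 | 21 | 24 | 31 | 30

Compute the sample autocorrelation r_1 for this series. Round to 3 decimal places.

Mean x̄ = (6 + 12 + 11 + 16 + 19 + 19 + 21 + 21 + 24 + 31 + 30)/11 = 19.0909
Numerator Σ_{t=1}^{10}(x_t−x̄)(x_{t+1}−x̄) = 376.7190
Denominator Σ(x_t−x̄)² = 588.9091
r_1 = 376.7190 / 588.9091 = 0.640

0.640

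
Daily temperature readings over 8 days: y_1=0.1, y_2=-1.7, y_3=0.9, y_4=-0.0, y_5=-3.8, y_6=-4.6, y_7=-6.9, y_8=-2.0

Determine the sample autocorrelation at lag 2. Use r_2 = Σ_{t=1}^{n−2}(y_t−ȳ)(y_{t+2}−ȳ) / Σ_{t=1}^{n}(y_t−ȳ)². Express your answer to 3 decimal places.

0.101

Mean ȳ = (0.1 − 1.7 + 0.9 − 0.0 − 3.8 − 4.6 − 6.9 − 2.0)/8 = -2.2500
Deviations from mean: 2.3500, 0.5500, 3.1500, 2.2500, -1.5500, -2.3500, -4.6500, 0.2500
Σ(y_t−ȳ)(y_{t+2}−ȳ) = (7.4025) + (1.2375) + (-4.8825) + (-5.2875) + (7.2075) + (-0.5875) = 5.0900
Denominator Σ(y_t−ȳ)² = 50.4200
r_2 = 5.0900 / 50.4200 = 0.101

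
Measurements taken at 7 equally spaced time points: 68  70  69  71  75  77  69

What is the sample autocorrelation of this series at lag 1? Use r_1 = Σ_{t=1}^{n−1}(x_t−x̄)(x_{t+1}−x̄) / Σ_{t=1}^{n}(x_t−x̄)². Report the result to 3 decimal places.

0.215

Mean x̄ = (68 + 70 + 69 + 71 + 75 + 77 + 69)/7 = 71.2857
Deviations from mean: -3.2857, -1.2857, -2.2857, -0.2857, 3.7143, 5.7143, -2.2857
Σ(x_t−x̄)(x_{t+1}−x̄) = (4.2245) + (2.9388) + (0.6531) + (-1.0612) + (21.2245) + (-13.0612) = 14.9184
Denominator Σ(x_t−x̄)² = 69.4286
r_1 = 14.9184 / 69.4286 = 0.215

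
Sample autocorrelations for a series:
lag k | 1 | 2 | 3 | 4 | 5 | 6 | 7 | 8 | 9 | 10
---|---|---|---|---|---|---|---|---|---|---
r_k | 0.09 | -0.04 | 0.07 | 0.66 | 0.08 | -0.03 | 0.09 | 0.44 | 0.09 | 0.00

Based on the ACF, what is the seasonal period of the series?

The largest autocorrelation is r_4 = 0.66, with a weaker echo at lag 8 (0.44); the remaining lags stay at or below 0.09.
The dominant spike at lag 4 indicates a seasonal period of 4.

4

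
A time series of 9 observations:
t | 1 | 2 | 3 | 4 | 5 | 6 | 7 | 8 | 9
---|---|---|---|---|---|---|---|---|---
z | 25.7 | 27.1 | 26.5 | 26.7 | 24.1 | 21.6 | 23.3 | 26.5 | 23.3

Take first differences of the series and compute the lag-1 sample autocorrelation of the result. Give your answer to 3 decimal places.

First differences Δz: 1.4, -0.6, 0.2, -2.6, -2.5, 1.7, 3.2, -3.2
Mean of differences = -0.3000
Numerator Σ(Δz_t−Δz̄)(Δz_{t+1}−Δz̄) = -4.3000
Denominator Σ(Δz_t−Δz̄)² = 38.0200
r_1(Δz) = -4.3000 / 38.0200 = -0.113

-0.113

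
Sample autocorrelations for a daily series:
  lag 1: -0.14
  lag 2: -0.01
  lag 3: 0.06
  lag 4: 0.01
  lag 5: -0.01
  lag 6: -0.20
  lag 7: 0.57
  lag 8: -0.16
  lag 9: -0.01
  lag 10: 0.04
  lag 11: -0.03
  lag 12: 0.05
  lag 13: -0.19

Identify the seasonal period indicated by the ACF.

The largest autocorrelation is r_7 = 0.57; the remaining lags stay at or below 0.06.
The dominant spike at lag 7 indicates a seasonal period of 7.

7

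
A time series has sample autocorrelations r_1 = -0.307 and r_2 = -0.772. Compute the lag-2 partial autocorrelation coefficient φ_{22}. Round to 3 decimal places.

φ_{22} = (r_2 − r_1²) / (1 − r_1²)
r_1² = (-0.307)² = 0.094249
Numerator = -0.772 − 0.0942 = -0.8662; denominator = 1 − 0.0942 = 0.9058
φ_{22} = -0.8662 / 0.9058 = -0.956

-0.956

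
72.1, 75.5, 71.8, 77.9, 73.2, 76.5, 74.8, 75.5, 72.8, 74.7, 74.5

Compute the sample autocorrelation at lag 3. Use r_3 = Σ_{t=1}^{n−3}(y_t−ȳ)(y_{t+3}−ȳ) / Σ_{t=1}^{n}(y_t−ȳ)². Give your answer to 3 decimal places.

-0.521

Mean ȳ = (72.1 + 75.5 + 71.8 + 77.9 + 73.2 + 76.5 + 74.8 + 75.5 + 72.8 + 74.7 + 74.5)/11 = 74.4818
Numerator Σ_{t=1}^{8}(y_t−ȳ)(y_{t+3}−ȳ) = -18.3828
Denominator Σ(y_t−ȳ)² = 35.3164
r_3 = -18.3828 / 35.3164 = -0.521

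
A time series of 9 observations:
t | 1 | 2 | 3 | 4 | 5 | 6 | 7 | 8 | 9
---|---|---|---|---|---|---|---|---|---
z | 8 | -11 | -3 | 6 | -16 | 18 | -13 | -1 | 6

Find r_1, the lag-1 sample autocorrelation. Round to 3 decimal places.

Mean z̄ = (8 − 11 − 3 + 6 − 16 + 18 − 13 − 1 + 6)/9 = -0.6667
Numerator Σ_{t=1}^{8}(z_t−z̄)(z_{t+1}−z̄) = -697.7778
Denominator Σ(z_t−z̄)² = 1012.0000
r_1 = -697.7778 / 1012.0000 = -0.690

-0.690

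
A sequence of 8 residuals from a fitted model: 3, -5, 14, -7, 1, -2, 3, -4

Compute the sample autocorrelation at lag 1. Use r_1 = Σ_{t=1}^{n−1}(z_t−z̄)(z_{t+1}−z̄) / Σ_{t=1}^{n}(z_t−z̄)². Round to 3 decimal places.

-0.687

Mean z̄ = (3 − 5 + 14 − 7 + 1 − 2 + 3 − 4)/8 = 0.3750
Deviations from mean: 2.6250, -5.3750, 13.6250, -7.3750, 0.6250, -2.3750, 2.6250, -4.3750
Σ(z_t−z̄)(z_{t+1}−z̄) = (-14.1094) + (-73.2344) + (-100.4844) + (-4.6094) + (-1.4844) + (-6.2344) + (-11.4844) = -211.6406
Denominator Σ(z_t−z̄)² = 307.8750
r_1 = -211.6406 / 307.8750 = -0.687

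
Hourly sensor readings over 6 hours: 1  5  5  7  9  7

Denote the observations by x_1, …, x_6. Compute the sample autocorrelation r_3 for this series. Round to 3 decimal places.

-0.250

Mean x̄ = (1 + 5 + 5 + 7 + 9 + 7)/6 = 5.6667
Deviations from mean: -4.6667, -0.6667, -0.6667, 1.3333, 3.3333, 1.3333
Σ(x_t−x̄)(x_{t+3}−x̄) = (-6.2222) + (-2.2222) + (-0.8889) = -9.3333
Denominator Σ(x_t−x̄)² = 37.3333
r_3 = -9.3333 / 37.3333 = -0.250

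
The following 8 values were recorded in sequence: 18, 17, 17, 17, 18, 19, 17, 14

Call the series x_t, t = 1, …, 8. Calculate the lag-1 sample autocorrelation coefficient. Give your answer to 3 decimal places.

Mean x̄ = (18 + 17 + 17 + 17 + 18 + 19 + 17 + 14)/8 = 17.1250
Deviations from mean: 0.8750, -0.1250, -0.1250, -0.1250, 0.8750, 1.8750, -0.1250, -3.1250
Numerator Σ_{t=1}^{7}(x_t−x̄)(x_{t+1}−x̄) = 1.6094
Denominator Σ(x_t−x̄)² = 14.8750
r_1 = 1.6094 / 14.8750 = 0.108

0.108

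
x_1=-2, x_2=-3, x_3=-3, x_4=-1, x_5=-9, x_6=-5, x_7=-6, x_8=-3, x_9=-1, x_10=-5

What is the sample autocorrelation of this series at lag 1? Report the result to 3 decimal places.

Mean x̄ = (-2 − 3 − 3 − 1 − 9 − 5 − 6 − 3 − 1 − 5)/10 = -3.8000
Numerator Σ_{t=1}^{9}(x_t−x̄)(x_{t+1}−x̄) = -4.2400
Denominator Σ(x_t−x̄)² = 55.6000
r_1 = -4.2400 / 55.6000 = -0.076

-0.076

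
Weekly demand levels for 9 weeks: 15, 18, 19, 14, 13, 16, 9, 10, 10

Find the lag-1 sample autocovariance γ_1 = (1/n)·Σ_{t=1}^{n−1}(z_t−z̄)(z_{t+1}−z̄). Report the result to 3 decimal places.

5.353

Mean z̄ = (15 + 18 + 19 + 14 + 13 + 16 + 9 + 10 + 10)/9 = 13.7778
Σ_{t=1}^{8}(z_t−z̄)(z_{t+1}−z̄) = 48.1728
γ_1 = 48.1728 / 9 = 5.353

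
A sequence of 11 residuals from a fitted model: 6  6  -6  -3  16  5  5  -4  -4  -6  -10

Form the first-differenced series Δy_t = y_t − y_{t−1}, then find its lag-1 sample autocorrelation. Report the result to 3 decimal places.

First differences Δy: 0, -12, 3, 19, -11, 0, -9, 0, -2, -4
Mean of differences = -1.6000
Numerator Σ(Δy_t−Δȳ)(Δy_{t+1}−Δȳ) = -201.7600
Denominator Σ(Δy_t−Δȳ)² = 710.4000
r_1(Δy) = -201.7600 / 710.4000 = -0.284

-0.284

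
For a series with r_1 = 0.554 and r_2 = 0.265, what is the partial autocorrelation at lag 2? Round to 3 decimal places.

φ_{22} = (r_2 − r_1²) / (1 − r_1²)
r_1² = (0.554)² = 0.306916
Numerator = 0.265 − 0.3069 = -0.0419; denominator = 1 − 0.3069 = 0.6931
φ_{22} = -0.0419 / 0.6931 = -0.060

-0.060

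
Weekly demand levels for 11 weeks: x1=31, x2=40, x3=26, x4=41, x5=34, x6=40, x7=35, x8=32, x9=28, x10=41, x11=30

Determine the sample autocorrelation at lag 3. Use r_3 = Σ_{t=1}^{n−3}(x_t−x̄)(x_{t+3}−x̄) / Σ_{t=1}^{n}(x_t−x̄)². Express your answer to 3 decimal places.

Mean x̄ = (31 + 40 + 26 + 41 + 34 + 40 + 35 + 32 + 28 + 41 + 30)/11 = 34.3636
Numerator Σ_{t=1}^{8}(x_t−x̄)(x_{t+3}−x̄) = -87.7603
Denominator Σ(x_t−x̄)² = 298.5455
r_3 = -87.7603 / 298.5455 = -0.294

-0.294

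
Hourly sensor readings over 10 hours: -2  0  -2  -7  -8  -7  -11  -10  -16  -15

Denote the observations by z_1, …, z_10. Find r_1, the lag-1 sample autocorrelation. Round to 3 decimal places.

Mean z̄ = (-2 + 0 − 2 − 7 − 8 − 7 − 11 − 10 − 16 − 15)/10 = -7.8000
Numerator Σ_{t=1}^{9}(z_t−z̄)(z_{t+1}−z̄) = 176.3600
Denominator Σ(z_t−z̄)² = 263.6000
r_1 = 176.3600 / 263.6000 = 0.669

0.669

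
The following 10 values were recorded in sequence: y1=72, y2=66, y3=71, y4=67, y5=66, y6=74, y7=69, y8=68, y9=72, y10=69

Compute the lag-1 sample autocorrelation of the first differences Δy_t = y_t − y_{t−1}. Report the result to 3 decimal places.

-0.537

First differences Δy: -6, 5, -4, -1, 8, -5, -1, 4, -3
Mean of differences = -0.3333
Numerator Σ(Δy_t−Δȳ)(Δy_{t+1}−Δȳ) = -103.1111
Denominator Σ(Δy_t−Δȳ)² = 192.0000
r_1(Δy) = -103.1111 / 192.0000 = -0.537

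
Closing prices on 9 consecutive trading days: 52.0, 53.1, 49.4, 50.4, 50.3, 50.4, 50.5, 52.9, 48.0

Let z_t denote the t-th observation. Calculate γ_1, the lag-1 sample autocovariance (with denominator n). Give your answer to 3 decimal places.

Mean z̄ = (52.0 + 53.1 + 49.4 + 50.4 + 50.3 + 50.4 + 50.5 + 52.9 + 48.0)/9 = 50.7778
Σ_{t=1}^{8}(z_t−z̄)(z_{t+1}−z̄) = -5.8594
γ_1 = -5.8594 / 9 = -0.651

-0.651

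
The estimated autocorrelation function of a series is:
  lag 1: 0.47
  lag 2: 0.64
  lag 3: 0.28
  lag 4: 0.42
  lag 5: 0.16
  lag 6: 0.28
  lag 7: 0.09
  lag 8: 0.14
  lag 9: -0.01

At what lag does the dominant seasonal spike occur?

2

The largest autocorrelation is r_2 = 0.64; the remaining lags stay at or below 0.47.
The dominant spike at lag 2 indicates a seasonal period of 2.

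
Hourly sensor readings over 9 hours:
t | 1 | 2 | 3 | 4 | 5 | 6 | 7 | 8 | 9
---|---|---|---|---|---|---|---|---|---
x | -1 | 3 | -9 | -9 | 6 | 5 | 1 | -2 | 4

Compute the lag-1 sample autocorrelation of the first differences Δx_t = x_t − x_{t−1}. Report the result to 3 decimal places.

-0.140

First differences Δx: 4, -12, 0, 15, -1, -4, -3, 6
Mean of differences = 0.6250
Numerator Σ(Δx_t−Δx̄)(Δx_{t+1}−Δx̄) = -62.2656
Denominator Σ(Δx_t−Δx̄)² = 443.8750
r_1(Δx) = -62.2656 / 443.8750 = -0.140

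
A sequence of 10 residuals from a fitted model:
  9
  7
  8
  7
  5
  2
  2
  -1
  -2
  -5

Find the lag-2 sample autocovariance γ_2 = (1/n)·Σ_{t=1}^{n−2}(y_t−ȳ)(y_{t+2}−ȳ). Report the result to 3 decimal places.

Mean ȳ = (9 + 7 + 8 + 7 + 5 + 2 + 2 − 1 − 2 − 5)/10 = 3.2000
Σ_{t=1}^{8}(y_t−ȳ)(y_{t+2}−ȳ) = 89.9200
γ_2 = 89.9200 / 10 = 8.992

8.992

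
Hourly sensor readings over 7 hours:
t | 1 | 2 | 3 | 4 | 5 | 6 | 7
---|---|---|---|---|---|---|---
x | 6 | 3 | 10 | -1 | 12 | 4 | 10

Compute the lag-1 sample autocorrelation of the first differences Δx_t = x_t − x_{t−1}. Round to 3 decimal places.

-0.885

First differences Δx: -3, 7, -11, 13, -8, 6
Mean of differences = 0.6667
Numerator Σ(Δx_t−Δx̄)(Δx_{t+1}−Δx̄) = -394.1111
Denominator Σ(Δx_t−Δx̄)² = 445.3333
r_1(Δx) = -394.1111 / 445.3333 = -0.885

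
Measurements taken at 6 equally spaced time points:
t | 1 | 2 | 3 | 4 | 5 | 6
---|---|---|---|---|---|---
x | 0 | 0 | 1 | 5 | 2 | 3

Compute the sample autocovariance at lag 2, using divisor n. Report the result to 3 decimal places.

-0.120

Mean x̄ = (0 + 0 + 1 + 5 + 2 + 3)/6 = 1.8333
Deviations: -1.8333, -1.8333, -0.8333, 3.1667, 0.1667, 1.1667
Σ_{t=1}^{4}(x_t−x̄)(x_{t+2}−x̄) = -0.7222
γ_2 = -0.7222 / 6 = -0.120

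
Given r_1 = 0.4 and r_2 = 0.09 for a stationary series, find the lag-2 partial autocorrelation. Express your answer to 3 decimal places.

-0.083

φ_{22} = (r_2 − r_1²) / (1 − r_1²)
r_1² = (0.4)² = 0.16
Numerator = 0.09 − 0.1600 = -0.0700; denominator = 1 − 0.1600 = 0.8400
φ_{22} = -0.0700 / 0.8400 = -0.083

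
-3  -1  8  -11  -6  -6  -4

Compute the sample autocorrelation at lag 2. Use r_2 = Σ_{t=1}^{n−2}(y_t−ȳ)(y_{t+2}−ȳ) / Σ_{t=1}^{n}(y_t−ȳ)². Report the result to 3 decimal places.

-0.107

Mean ȳ = (-3 − 1 + 8 − 11 − 6 − 6 − 4)/7 = -3.2857
Deviations from mean: 0.2857, 2.2857, 11.2857, -7.7143, -2.7143, -2.7143, -0.7143
Numerator Σ_{t=1}^{5}(y_t−ȳ)(y_{t+2}−ȳ) = -22.1633
Denominator Σ(y_t−ȳ)² = 207.4286
r_2 = -22.1633 / 207.4286 = -0.107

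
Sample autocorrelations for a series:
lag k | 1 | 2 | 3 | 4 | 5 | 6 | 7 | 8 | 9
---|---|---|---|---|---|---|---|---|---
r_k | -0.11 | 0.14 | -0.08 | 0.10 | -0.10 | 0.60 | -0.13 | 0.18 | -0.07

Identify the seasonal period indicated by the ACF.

The largest autocorrelation is r_6 = 0.60; the remaining lags stay at or below 0.18.
The dominant spike at lag 6 indicates a seasonal period of 6.

6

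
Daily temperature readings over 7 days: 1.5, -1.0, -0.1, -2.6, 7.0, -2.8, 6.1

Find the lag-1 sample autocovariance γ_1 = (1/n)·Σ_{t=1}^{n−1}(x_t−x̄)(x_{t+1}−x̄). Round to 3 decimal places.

-8.277

Mean x̄ = (1.5 − 1.0 − 0.1 − 2.6 + 7.0 − 2.8 + 6.1)/7 = 1.1571
Σ_{t=1}^{6}(x_t−x̄)(x_{t+1}−x̄) = -57.9376
γ_1 = -57.9376 / 7 = -8.277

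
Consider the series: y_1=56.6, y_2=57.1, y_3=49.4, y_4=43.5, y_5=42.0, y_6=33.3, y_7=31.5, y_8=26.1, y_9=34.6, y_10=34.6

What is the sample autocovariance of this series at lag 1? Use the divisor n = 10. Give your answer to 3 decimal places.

75.184

Mean ȳ = (56.6 + 57.1 + 49.4 + 43.5 + 42.0 + 33.3 + 31.5 + 26.1 + 34.6 + 34.6)/10 = 40.8700
Σ_{t=1}^{9}(y_t−ȳ)(y_{t+1}−ȳ) = 751.8381
γ_1 = 751.8381 / 10 = 75.184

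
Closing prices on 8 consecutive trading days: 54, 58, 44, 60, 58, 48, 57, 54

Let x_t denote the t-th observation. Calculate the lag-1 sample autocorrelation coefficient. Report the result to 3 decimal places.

Mean x̄ = (54 + 58 + 44 + 60 + 58 + 48 + 57 + 54)/8 = 54.1250
Deviations from mean: -0.1250, 3.8750, -10.1250, 5.8750, 3.8750, -6.1250, 2.8750, -0.1250
Numerator Σ_{t=1}^{7}(x_t−x̄)(x_{t+1}−x̄) = -118.1406
Denominator Σ(x_t−x̄)² = 212.8750
r_1 = -118.1406 / 212.8750 = -0.555

-0.555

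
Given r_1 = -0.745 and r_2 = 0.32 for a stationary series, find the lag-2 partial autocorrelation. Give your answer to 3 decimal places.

φ_{22} = (r_2 − r_1²) / (1 − r_1²)
r_1² = (-0.745)² = 0.555025
Numerator = 0.32 − 0.5550 = -0.2350; denominator = 1 − 0.5550 = 0.4450
φ_{22} = -0.2350 / 0.4450 = -0.528

-0.528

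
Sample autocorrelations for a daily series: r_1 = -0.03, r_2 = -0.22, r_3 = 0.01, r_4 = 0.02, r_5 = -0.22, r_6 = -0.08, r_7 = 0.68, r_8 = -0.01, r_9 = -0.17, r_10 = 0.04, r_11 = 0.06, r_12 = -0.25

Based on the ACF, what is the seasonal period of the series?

The largest autocorrelation is r_7 = 0.68; the remaining lags stay at or below 0.06.
The dominant spike at lag 7 indicates a seasonal period of 7.

7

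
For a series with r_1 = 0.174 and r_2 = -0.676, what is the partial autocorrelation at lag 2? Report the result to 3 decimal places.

-0.728

φ_{22} = (r_2 − r_1²) / (1 − r_1²)
r_1² = (0.174)² = 0.030276
Numerator = -0.676 − 0.0303 = -0.7063; denominator = 1 − 0.0303 = 0.9697
φ_{22} = -0.7063 / 0.9697 = -0.728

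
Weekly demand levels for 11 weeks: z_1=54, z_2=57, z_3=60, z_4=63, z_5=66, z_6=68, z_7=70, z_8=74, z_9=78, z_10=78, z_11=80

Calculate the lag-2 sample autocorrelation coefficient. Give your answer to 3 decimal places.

Mean z̄ = (54 + 57 + 60 + 63 + 66 + 68 + 70 + 74 + 78 + 78 + 80)/11 = 68.0000
Numerator Σ_{t=1}^{9}(z_t−z̄)(z_{t+2}−z̄) = 379.0000
Denominator Σ(z_t−z̄)² = 794.0000
r_2 = 379.0000 / 794.0000 = 0.477

0.477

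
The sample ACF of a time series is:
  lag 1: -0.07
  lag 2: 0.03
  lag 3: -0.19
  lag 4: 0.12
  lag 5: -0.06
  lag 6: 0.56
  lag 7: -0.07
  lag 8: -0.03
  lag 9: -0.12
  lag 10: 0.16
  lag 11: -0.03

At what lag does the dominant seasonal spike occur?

The largest autocorrelation is r_6 = 0.56; the remaining lags stay at or below 0.16.
The dominant spike at lag 6 indicates a seasonal period of 6.

6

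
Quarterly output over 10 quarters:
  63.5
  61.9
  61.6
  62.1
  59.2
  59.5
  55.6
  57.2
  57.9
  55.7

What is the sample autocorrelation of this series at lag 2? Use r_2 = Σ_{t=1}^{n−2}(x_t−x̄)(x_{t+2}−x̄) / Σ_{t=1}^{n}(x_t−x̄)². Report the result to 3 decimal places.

Mean x̄ = (63.5 + 61.9 + 61.6 + 62.1 + 59.2 + 59.5 + 55.6 + 57.2 + 57.9 + 55.7)/10 = 59.4200
Numerator Σ_{t=1}^{8}(x_t−x̄)(x_{t+2}−x̄) = 30.0032
Denominator Σ(x_t−x̄)² = 70.4560
r_2 = 30.0032 / 70.4560 = 0.426

0.426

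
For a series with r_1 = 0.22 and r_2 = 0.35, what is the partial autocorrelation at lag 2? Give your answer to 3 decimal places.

φ_{22} = (r_2 − r_1²) / (1 − r_1²)
r_1² = (0.22)² = 0.0484
Numerator = 0.35 − 0.0484 = 0.3016; denominator = 1 − 0.0484 = 0.9516
φ_{22} = 0.3016 / 0.9516 = 0.317

0.317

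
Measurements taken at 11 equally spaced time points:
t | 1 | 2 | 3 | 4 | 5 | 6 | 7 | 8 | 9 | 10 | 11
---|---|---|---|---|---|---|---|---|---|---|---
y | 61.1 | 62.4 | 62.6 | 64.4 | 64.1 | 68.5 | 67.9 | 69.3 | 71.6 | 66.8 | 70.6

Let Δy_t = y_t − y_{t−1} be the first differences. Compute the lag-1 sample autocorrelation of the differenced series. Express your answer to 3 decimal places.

First differences Δy: 1.3, 0.2, 1.8, -0.3, 4.4, -0.6, 1.4, 2.3, -4.8, 3.8
Mean of differences = 0.9500
Numerator Σ(Δy_t−Δȳ)(Δy_{t+1}−Δȳ) = -35.8625
Denominator Σ(Δy_t−Δȳ)² = 60.4850
r_1(Δy) = -35.8625 / 60.4850 = -0.593

-0.593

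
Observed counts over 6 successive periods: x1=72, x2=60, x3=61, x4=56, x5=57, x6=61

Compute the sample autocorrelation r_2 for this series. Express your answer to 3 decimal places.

Mean x̄ = (72 + 60 + 61 + 56 + 57 + 61)/6 = 61.1667
Deviations from mean: 10.8333, -1.1667, -0.1667, -5.1667, -4.1667, -0.1667
Σ(x_t−x̄)(x_{t+2}−x̄) = (-1.8056) + (6.0278) + (0.6944) + (0.8611) = 5.7778
Denominator Σ(x_t−x̄)² = 162.8333
r_2 = 5.7778 / 162.8333 = 0.035

0.035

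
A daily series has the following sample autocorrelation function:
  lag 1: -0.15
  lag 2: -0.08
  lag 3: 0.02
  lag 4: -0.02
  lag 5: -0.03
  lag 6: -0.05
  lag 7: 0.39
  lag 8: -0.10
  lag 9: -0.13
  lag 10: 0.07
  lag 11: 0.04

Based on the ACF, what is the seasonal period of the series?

7

The largest autocorrelation is r_7 = 0.39; the remaining lags stay at or below 0.07.
The dominant spike at lag 7 indicates a seasonal period of 7.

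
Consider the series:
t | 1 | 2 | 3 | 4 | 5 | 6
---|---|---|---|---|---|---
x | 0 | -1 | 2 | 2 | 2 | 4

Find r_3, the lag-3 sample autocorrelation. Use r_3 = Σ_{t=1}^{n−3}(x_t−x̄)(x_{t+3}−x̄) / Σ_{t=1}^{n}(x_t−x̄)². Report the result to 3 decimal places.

Mean x̄ = (0 − 1 + 2 + 2 + 2 + 4)/6 = 1.5000
Deviations from mean: -1.5000, -2.5000, 0.5000, 0.5000, 0.5000, 2.5000
Σ(x_t−x̄)(x_{t+3}−x̄) = (-0.7500) + (-1.2500) + (1.2500) = -0.7500
Denominator Σ(x_t−x̄)² = 15.5000
r_3 = -0.7500 / 15.5000 = -0.048

-0.048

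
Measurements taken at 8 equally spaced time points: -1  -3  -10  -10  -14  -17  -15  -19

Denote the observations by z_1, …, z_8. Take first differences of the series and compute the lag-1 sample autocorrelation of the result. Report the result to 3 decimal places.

-0.493

First differences Δz: -2, -7, 0, -4, -3, 2, -4
Mean of differences = -2.5714
Numerator Σ(Δz_t−Δz̄)(Δz_{t+1}−Δz̄) = -25.4694
Denominator Σ(Δz_t−Δz̄)² = 51.7143
r_1(Δz) = -25.4694 / 51.7143 = -0.493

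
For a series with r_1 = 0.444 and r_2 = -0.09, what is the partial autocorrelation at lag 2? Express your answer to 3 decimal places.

-0.358

φ_{22} = (r_2 − r_1²) / (1 − r_1²)
r_1² = (0.444)² = 0.197136
Numerator = -0.09 − 0.1971 = -0.2871; denominator = 1 − 0.1971 = 0.8029
φ_{22} = -0.2871 / 0.8029 = -0.358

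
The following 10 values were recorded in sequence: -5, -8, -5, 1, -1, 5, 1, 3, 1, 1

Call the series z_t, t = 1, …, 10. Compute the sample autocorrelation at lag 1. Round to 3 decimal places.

0.529

Mean z̄ = (-5 − 8 − 5 + 1 − 1 + 5 + 1 + 3 + 1 + 1)/10 = -0.7000
Numerator Σ_{t=1}^{9}(z_t−z̄)(z_{t+1}−z̄) = 78.4100
Denominator Σ(z_t−z̄)² = 148.1000
r_1 = 78.4100 / 148.1000 = 0.529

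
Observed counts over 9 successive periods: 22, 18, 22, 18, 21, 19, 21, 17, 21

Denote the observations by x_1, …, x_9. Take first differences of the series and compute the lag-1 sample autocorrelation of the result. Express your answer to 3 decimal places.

-0.807

First differences Δx: -4, 4, -4, 3, -2, 2, -4, 4
Mean of differences = -0.1250
Numerator Σ(Δx_t−Δx̄)(Δx_{t+1}−Δx̄) = -78.1406
Denominator Σ(Δx_t−Δx̄)² = 96.8750
r_1(Δx) = -78.1406 / 96.8750 = -0.807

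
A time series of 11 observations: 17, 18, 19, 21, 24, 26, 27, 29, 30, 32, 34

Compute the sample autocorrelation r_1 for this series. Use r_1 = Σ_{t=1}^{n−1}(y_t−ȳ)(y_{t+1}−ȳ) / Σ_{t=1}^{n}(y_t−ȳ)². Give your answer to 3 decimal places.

Mean ȳ = (17 + 18 + 19 + 21 + 24 + 26 + 27 + 29 + 30 + 32 + 34)/11 = 25.1818
Numerator Σ_{t=1}^{10}(y_t−ȳ)(y_{t+1}−ȳ) = 252.7851
Denominator Σ(y_t−ȳ)² = 341.6364
r_1 = 252.7851 / 341.6364 = 0.740

0.740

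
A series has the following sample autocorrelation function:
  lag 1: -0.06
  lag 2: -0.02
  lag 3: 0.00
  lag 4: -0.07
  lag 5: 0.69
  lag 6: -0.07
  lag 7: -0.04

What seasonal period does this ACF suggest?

5

The largest autocorrelation is r_5 = 0.69; the remaining lags stay at or below 0.00.
The dominant spike at lag 5 indicates a seasonal period of 5.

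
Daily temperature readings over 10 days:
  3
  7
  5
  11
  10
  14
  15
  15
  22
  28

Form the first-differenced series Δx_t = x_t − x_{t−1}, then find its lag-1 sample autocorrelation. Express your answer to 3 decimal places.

First differences Δx: 4, -2, 6, -1, 4, 1, 0, 7, 6
Mean of differences = 2.7778
Numerator Σ(Δx_t−Δx̄)(Δx_{t+1}−Δx̄) = -33.3827
Denominator Σ(Δx_t−Δx̄)² = 89.5556
r_1(Δx) = -33.3827 / 89.5556 = -0.373

-0.373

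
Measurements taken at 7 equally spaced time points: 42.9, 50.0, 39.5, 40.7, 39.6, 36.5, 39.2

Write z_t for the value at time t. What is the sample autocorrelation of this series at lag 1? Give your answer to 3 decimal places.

Mean z̄ = (42.9 + 50.0 + 39.5 + 40.7 + 39.6 + 36.5 + 39.2)/7 = 41.2000
Deviations from mean: 1.7000, 8.8000, -1.7000, -0.5000, -1.6000, -4.7000, -2.0000
Numerator Σ_{t=1}^{6}(z_t−z̄)(z_{t+1}−z̄) = 18.5700
Denominator Σ(z_t−z̄)² = 112.1200
r_1 = 18.5700 / 112.1200 = 0.166

0.166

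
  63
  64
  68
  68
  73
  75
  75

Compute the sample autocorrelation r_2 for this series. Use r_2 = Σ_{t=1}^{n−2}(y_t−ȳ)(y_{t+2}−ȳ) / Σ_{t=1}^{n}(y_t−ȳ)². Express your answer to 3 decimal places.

0.159

Mean ȳ = (63 + 64 + 68 + 68 + 73 + 75 + 75)/7 = 69.4286
Deviations from mean: -6.4286, -5.4286, -1.4286, -1.4286, 3.5714, 5.5714, 5.5714
Numerator Σ_{t=1}^{5}(y_t−ȳ)(y_{t+2}−ȳ) = 23.7755
Denominator Σ(y_t−ȳ)² = 149.7143
r_2 = 23.7755 / 149.7143 = 0.159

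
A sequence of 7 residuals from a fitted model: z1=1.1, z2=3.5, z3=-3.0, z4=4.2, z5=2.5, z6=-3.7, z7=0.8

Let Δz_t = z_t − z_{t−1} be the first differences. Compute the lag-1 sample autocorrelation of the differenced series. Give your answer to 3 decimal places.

-0.572

First differences Δz: 2.4, -6.5, 7.2, -1.7, -6.2, 4.5
Mean of differences = -0.0500
Numerator Σ(Δz_t−Δz̄)(Δz_{t+1}−Δz̄) = -92.3625
Denominator Σ(Δz_t−Δz̄)² = 161.4150
r_1(Δz) = -92.3625 / 161.4150 = -0.572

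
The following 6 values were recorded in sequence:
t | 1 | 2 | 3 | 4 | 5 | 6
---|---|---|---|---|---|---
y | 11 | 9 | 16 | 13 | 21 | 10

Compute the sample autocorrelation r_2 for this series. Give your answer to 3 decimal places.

0.166

Mean ȳ = (11 + 9 + 16 + 13 + 21 + 10)/6 = 13.3333
Σ(y_t−ȳ)(y_{t+2}−ȳ) = (-6.2222) + (1.4444) + (20.4444) + (1.1111) = 16.7778
Denominator Σ(y_t−ȳ)² = 101.3333
r_2 = 16.7778 / 101.3333 = 0.166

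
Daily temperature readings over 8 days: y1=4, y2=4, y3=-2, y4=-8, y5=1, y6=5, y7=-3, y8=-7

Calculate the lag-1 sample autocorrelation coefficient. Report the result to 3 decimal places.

Mean ȳ = (4 + 4 − 2 − 8 + 1 + 5 − 3 − 7)/8 = -0.7500
Deviations from mean: 4.7500, 4.7500, -1.2500, -7.2500, 1.7500, 5.7500, -2.2500, -6.2500
Numerator Σ_{t=1}^{7}(y_t−ȳ)(y_{t+1}−ȳ) = 24.1875
Denominator Σ(y_t−ȳ)² = 179.5000
r_1 = 24.1875 / 179.5000 = 0.135

0.135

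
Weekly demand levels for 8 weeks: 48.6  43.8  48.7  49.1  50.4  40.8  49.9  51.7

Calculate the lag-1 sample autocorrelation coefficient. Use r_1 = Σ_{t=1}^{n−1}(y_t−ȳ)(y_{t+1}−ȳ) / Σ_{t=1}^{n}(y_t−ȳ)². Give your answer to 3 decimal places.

-0.282

Mean ȳ = (48.6 + 43.8 + 48.7 + 49.1 + 50.4 + 40.8 + 49.9 + 51.7)/8 = 47.8750
Σ(y_t−ȳ)(y_{t+1}−ȳ) = (-2.9544) + (-3.3619) + (1.0106) + (3.0931) + (-17.8644) + (-14.3269) + (7.7456) = -26.6581
Denominator Σ(y_t−ȳ)² = 94.4750
r_1 = -26.6581 / 94.4750 = -0.282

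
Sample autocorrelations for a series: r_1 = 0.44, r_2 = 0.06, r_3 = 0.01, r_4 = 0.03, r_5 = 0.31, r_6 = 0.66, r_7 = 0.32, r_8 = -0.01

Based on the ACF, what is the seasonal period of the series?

The largest autocorrelation is r_6 = 0.66; the remaining lags stay at or below 0.44. The elevated value at lag 1 (0.44), dropping to 0.06 at lag 2, reflects decaying short-term dependence rather than seasonality.
The dominant spike at lag 6 indicates a seasonal period of 6.

6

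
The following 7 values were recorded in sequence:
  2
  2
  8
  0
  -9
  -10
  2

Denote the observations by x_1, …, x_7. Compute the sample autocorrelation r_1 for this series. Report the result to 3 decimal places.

0.328

Mean x̄ = (2 + 2 + 8 + 0 − 9 − 10 + 2)/7 = -0.7143
Σ(x_t−x̄)(x_{t+1}−x̄) = (7.3673) + (23.6531) + (6.2245) + (-5.9184) + (76.9388) + (-25.2041) = 83.0612
Denominator Σ(x_t−x̄)² = 253.4286
r_1 = 83.0612 / 253.4286 = 0.328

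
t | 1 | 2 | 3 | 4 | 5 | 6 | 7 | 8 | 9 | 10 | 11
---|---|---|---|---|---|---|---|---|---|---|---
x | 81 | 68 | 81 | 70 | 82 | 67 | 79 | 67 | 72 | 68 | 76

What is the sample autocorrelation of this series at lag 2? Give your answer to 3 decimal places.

0.720

Mean x̄ = (81 + 68 + 81 + 70 + 82 + 67 + 79 + 67 + 72 + 68 + 76)/11 = 73.7273
Numerator Σ_{t=1}^{9}(x_t−x̄)(x_{t+2}−x̄) = 273.8512
Denominator Σ(x_t−x̄)² = 380.1818
r_2 = 273.8512 / 380.1818 = 0.720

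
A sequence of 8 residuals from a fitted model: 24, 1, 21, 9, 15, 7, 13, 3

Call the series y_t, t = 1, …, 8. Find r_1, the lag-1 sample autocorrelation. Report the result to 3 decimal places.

Mean ȳ = (24 + 1 + 21 + 9 + 15 + 7 + 13 + 3)/8 = 11.6250
Deviations from mean: 12.3750, -10.6250, 9.3750, -2.6250, 3.3750, -4.6250, 1.3750, -8.6250
Σ(y_t−ȳ)(y_{t+1}−ȳ) = (-131.4844) + (-99.6094) + (-24.6094) + (-8.8594) + (-15.6094) + (-6.3594) + (-11.8594) = -298.3906
Denominator Σ(y_t−ȳ)² = 469.8750
r_1 = -298.3906 / 469.8750 = -0.635

-0.635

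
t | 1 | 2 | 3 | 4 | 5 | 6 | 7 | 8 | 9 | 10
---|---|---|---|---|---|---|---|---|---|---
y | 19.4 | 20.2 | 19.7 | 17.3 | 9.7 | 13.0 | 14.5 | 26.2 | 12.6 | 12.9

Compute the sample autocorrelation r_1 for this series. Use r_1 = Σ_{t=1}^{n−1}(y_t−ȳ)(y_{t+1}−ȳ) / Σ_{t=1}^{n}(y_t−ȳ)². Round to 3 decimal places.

Mean ȳ = (19.4 + 20.2 + 19.7 + 17.3 + 9.7 + 13.0 + 14.5 + 26.2 + 12.6 + 12.9)/10 = 16.5500
Numerator Σ_{t=1}^{9}(y_t−ȳ)(y_{t+1}−ȳ) = 7.2375
Denominator Σ(y_t−ȳ)² = 217.7050
r_1 = 7.2375 / 217.7050 = 0.033

0.033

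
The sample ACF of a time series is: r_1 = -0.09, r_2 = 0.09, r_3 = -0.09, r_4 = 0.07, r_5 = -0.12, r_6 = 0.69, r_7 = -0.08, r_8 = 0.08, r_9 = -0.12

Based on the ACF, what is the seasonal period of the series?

6

The largest autocorrelation is r_6 = 0.69; the remaining lags stay at or below 0.09.
The dominant spike at lag 6 indicates a seasonal period of 6.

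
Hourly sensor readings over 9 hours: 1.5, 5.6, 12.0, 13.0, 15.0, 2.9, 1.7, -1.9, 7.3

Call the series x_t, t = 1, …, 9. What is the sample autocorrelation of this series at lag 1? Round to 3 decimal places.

0.401

Mean x̄ = (1.5 + 5.6 + 12.0 + 13.0 + 15.0 + 2.9 + 1.7 − 1.9 + 7.3)/9 = 6.3444
Numerator Σ_{t=1}^{8}(x_t−x̄)(x_{t+1}−x̄) = 111.2414
Denominator Σ(x_t−x̄)² = 277.5422
r_1 = 111.2414 / 277.5422 = 0.401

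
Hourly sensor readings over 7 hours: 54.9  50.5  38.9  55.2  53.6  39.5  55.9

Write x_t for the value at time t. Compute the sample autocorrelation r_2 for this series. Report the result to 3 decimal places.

Mean x̄ = (54.9 + 50.5 + 38.9 + 55.2 + 53.6 + 39.5 + 55.9)/7 = 49.7857
Deviations from mean: 5.1143, 0.7143, -10.8857, 5.4143, 3.8143, -10.2857, 6.1143
Numerator Σ_{t=1}^{5}(x_t−x̄)(x_{t+2}−x̄) = -125.6947
Denominator Σ(x_t−x̄)² = 332.2086
r_2 = -125.6947 / 332.2086 = -0.378

-0.378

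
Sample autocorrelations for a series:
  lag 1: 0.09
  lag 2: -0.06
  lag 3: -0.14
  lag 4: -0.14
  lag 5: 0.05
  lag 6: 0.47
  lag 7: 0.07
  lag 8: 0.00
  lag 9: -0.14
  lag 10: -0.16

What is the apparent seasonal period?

6

The largest autocorrelation is r_6 = 0.47; the remaining lags stay at or below 0.09.
The dominant spike at lag 6 indicates a seasonal period of 6.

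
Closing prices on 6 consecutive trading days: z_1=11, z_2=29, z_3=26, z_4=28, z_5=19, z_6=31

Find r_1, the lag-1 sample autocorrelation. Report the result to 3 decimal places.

-0.354

Mean z̄ = (11 + 29 + 26 + 28 + 19 + 31)/6 = 24.0000
Σ(z_t−z̄)(z_{t+1}−z̄) = (-65.0000) + (10.0000) + (8.0000) + (-20.0000) + (-35.0000) = -102.0000
Denominator Σ(z_t−z̄)² = 288.0000
r_1 = -102.0000 / 288.0000 = -0.354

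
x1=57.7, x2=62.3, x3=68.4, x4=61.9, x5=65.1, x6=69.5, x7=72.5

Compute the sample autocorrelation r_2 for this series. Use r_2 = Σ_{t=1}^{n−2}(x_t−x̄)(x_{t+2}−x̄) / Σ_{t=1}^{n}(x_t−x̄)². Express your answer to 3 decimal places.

Mean x̄ = (57.7 + 62.3 + 68.4 + 61.9 + 65.1 + 69.5 + 72.5)/7 = 65.3429
Deviations from mean: -7.6429, -3.0429, 3.0571, -3.4429, -0.2429, 4.1571, 7.1571
Numerator Σ_{t=1}^{5}(x_t−x̄)(x_{t+2}−x̄) = -29.6822
Denominator Σ(x_t−x̄)² = 157.4371
r_2 = -29.6822 / 157.4371 = -0.189

-0.189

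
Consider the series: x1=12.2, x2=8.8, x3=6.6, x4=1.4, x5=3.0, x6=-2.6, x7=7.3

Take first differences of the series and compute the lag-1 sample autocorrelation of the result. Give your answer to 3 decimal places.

First differences Δx: -3.4, -2.2, -5.2, 1.6, -5.6, 9.9
Mean of differences = -0.8167
Numerator Σ(Δx_t−Δx̄)(Δx_{t+1}−Δx̄) = -63.7769
Denominator Σ(Δx_t−Δx̄)² = 171.3683
r_1(Δx) = -63.7769 / 171.3683 = -0.372

-0.372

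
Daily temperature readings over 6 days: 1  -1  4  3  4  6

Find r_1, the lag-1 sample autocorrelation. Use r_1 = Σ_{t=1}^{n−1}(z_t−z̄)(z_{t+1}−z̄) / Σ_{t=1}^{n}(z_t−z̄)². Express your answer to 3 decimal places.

0.215

Mean z̄ = (1 − 1 + 4 + 3 + 4 + 6)/6 = 2.8333
Deviations from mean: -1.8333, -3.8333, 1.1667, 0.1667, 1.1667, 3.1667
Σ(z_t−z̄)(z_{t+1}−z̄) = (7.0278) + (-4.4722) + (0.1944) + (0.1944) + (3.6944) = 6.6389
Denominator Σ(z_t−z̄)² = 30.8333
r_1 = 6.6389 / 30.8333 = 0.215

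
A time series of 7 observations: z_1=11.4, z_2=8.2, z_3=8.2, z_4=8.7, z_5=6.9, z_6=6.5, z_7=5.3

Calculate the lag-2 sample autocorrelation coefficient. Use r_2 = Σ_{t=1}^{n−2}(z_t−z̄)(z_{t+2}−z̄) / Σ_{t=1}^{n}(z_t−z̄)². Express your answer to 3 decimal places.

0.108

Mean z̄ = (11.4 + 8.2 + 8.2 + 8.7 + 6.9 + 6.5 + 5.3)/7 = 7.8857
Deviations from mean: 3.5143, 0.3143, 0.3143, 0.8143, -0.9857, -1.3857, -2.5857
Numerator Σ_{t=1}^{5}(z_t−z̄)(z_{t+2}−z̄) = 2.4710
Denominator Σ(z_t−z̄)² = 22.7886
r_2 = 2.4710 / 22.7886 = 0.108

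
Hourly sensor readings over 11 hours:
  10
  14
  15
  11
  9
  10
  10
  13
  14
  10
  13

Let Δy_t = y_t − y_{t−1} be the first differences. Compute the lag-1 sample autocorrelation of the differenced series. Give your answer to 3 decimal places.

-0.082

First differences Δy: 4, 1, -4, -2, 1, 0, 3, 1, -4, 3
Mean of differences = 0.3000
Numerator Σ(Δy_t−Δȳ)(Δy_{t+1}−Δȳ) = -5.8900
Denominator Σ(Δy_t−Δȳ)² = 72.1000
r_1(Δy) = -5.8900 / 72.1000 = -0.082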